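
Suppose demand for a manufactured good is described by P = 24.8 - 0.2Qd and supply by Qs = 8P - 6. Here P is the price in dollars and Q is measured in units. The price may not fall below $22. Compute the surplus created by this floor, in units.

Rearranging demand gives Qd = 124 - 5P. Equilibrium: 124 - 5P = 8P - 6, so 130 = 13P and P* = 10, Q* = 74.
Since 22 > 10, the floor is binding.
At P = 22: Qd = 124 - 5·22 = 14 and Qs = 8·22 - 6 = 170.
Surplus = Qs - Qd = 170 - 14 = 156.

156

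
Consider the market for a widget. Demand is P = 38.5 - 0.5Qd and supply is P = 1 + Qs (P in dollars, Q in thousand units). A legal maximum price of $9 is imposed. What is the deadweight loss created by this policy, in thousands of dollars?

Rearranging demand gives Qd = 77 - 2P; rearranging supply gives Qs = P - 1. In a free market, 77 - 2P = P - 1 gives the equilibrium P* = 26, Q* = 25.
Since 9 < 26, the ceiling is binding.
At P = 9: Qd = 77 - 2·9 = 59 and Qs = 9 - 1 = 8.
Quantity traded falls to 8. At Q = 8 the demand price is (77 - 8)/2 = 34.5 and the supply price is 1 + 8 = 9.
Deadweight loss = ½ · (34.5 - 9) · (25 - 8) = ½ · 25.5 · 17 = 216.75.

216.75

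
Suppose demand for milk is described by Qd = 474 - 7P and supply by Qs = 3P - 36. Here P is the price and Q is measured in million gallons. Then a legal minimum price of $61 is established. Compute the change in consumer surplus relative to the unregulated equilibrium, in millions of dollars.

Equilibrium: 474 - 7P = 3P - 36, so 510 = 10P and P* = 51, Q* = 117.
The floor of 61 is above the equilibrium price 51, so it binds.
At P = 61: Qd = 474 - 7·61 = 47 and Qs = 3·61 - 36 = 147.
Consumer surplus without the control is ½ · (474/7 - 51) · 117 = 13689/14.
With the floor, consumers buy 47 units at 61, so CS = ½ · (474/7 - 61) · 47 = 2209/14.
Change in consumer surplus = 2209/14 - 13689/14 = -820.

-820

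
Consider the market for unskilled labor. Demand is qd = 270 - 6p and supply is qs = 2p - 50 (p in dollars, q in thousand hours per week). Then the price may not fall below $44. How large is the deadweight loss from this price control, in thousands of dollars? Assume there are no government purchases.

192

Setting quantity demanded equal to quantity supplied, 270 - 6p = 2p - 50, gives p* = 40 and q* = 30.
Since 44 > 40, the floor is binding.
At p = 44: qd = 270 - 6·44 = 6 and qs = 2·44 - 50 = 38.
Quantity traded falls to 6. At q = 6 the demand price is (270 - 6)/6 = 44 and the supply price is (50 + 6)/2 = 28.
Deadweight loss = ½ · (44 - 28) · (30 - 6) = ½ · 16 · 24 = 192.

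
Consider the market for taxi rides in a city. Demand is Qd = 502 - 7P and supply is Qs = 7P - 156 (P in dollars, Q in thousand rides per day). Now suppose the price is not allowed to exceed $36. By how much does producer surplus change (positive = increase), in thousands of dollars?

-1479.5

In a free market, 502 - 7P = 7P - 156 gives the equilibrium P* = 47, Q* = 173.
Because the ceiling (36) lies below the market-clearing price, it is binding.
At P = 36: Qd = 502 - 7·36 = 250 and Qs = 7·36 - 156 = 96.
Producer surplus without the control is ½ · (47 - 156/7) · 173 = 29929/14.
With the ceiling, producers sell 96 units at 36, so PS = ½ · (36 - 156/7) · 96 = 4608/7.
Change in producer surplus = 4608/7 - 29929/14 = -1479.5.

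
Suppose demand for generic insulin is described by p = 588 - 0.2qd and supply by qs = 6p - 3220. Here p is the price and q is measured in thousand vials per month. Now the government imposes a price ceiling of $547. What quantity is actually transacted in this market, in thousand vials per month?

62

Rearranging demand gives qd = 2940 - 5p. Equilibrium: 2940 - 5p = 6p - 3220, so 6160 = 11p and p* = 560, q* = 140.
Since 547 < 560, the ceiling is binding.
At p = 547: qd = 2940 - 5·547 = 205 and qs = 6·547 - 3220 = 62.
The quantity actually transacted is the short side, supply: 62.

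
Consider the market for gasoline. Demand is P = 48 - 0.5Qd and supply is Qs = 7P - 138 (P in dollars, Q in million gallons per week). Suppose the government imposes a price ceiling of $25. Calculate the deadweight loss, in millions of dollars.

Rearranging demand gives Qd = 96 - 2P. Equilibrium: 96 - 2P = 7P - 138, so 234 = 9P and P* = 26, Q* = 44.
Since 25 < 26, the ceiling is binding.
At P = 25: Qd = 96 - 2·25 = 46 and Qs = 7·25 - 138 = 37.
Quantity traded falls to 37. At Q = 37 the demand price is (96 - 37)/2 = 29.5 and the supply price is (138 + 37)/7 = 25.
Deadweight loss = ½ · (29.5 - 25) · (44 - 37) = ½ · 4.5 · 7 = 15.75.

15.75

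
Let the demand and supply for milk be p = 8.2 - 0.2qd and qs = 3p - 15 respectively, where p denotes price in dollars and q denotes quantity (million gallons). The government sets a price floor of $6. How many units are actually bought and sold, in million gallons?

6

Rearranging demand gives qd = 41 - 5p. In a free market, 41 - 5p = 3p - 15 gives the equilibrium p* = 7, q* = 6.
Since 6 is below p* = 7, the floor does not bind and the free-market outcome prevails.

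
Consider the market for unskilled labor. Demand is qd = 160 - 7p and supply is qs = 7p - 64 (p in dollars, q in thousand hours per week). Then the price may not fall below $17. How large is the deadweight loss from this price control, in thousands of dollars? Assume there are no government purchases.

7

Without the control the market clears where 160 - 7p = 7p - 64, i.e. p* = 16 and q* = 48.
Since 17 > 16, the floor is binding.
At p = 17: qd = 160 - 7·17 = 41 and qs = 7·17 - 64 = 55.
Quantity traded falls to 41. At q = 41 the demand price is (160 - 41)/7 = 17 and the supply price is (64 + 41)/7 = 15.
Deadweight loss = ½ · (17 - 15) · (48 - 41) = ½ · 2 · 7 = 7.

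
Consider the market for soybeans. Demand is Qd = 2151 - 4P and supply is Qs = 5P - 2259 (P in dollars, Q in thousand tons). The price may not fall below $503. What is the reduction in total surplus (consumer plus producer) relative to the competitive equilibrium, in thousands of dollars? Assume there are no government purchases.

Without the control the market clears where 2151 - 4P = 5P - 2259, i.e. P* = 490 and Q* = 191.
The floor of 503 is above the equilibrium price 490, so it binds.
At P = 503: Qd = 2151 - 4·503 = 139 and Qs = 5·503 - 2259 = 256.
Quantity traded falls to 139. At Q = 139 the demand price is (2151 - 139)/4 = 503 and the supply price is (2259 + 139)/5 = 479.6.
Deadweight loss = ½ · (503 - 479.6) · (191 - 139) = ½ · 23.4 · 52 = 608.4.

608.4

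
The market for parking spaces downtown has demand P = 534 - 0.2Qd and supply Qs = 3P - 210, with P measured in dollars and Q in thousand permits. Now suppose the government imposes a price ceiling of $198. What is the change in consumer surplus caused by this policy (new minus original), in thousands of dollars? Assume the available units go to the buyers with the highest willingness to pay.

38588.4

Rearranging demand gives Qd = 2670 - 5P. In a free market, 2670 - 5P = 3P - 210 gives the equilibrium P* = 360, Q* = 870.
The ceiling of 198 is below the equilibrium price 360, so it binds.
At P = 198: Qd = 2670 - 5·198 = 1680 and Qs = 3·198 - 210 = 384.
Consumer surplus without the control is ½ · (534 - 360) · 870 = 75690.
With the ceiling, 384 units are sold at 198 (assume they go to the highest-value buyers). The demand price at Q = 384 is 457.2, so CS = ½ · [(534 - 198) + (457.2 - 198)] · 384 = 114278.4.
Change in consumer surplus = 114278.4 - 75690 = 38588.4.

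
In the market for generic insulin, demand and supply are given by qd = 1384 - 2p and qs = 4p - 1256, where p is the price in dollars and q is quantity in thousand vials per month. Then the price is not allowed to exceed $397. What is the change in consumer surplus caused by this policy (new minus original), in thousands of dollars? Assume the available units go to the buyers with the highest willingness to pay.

Without the control the market clears where 1384 - 2p = 4p - 1256, i.e. p* = 440 and q* = 504.
Since 397 < 440, the ceiling is binding.
At p = 397: qd = 1384 - 2·397 = 590 and qs = 4·397 - 1256 = 332.
Consumer surplus without the control is ½ · (692 - 440) · 504 = 63504.
With the ceiling, 332 units are sold at 397 (assume they go to the highest-value buyers). The demand price at q = 332 is 526, so CS = ½ · [(692 - 397) + (526 - 397)] · 332 = 70384.
Change in consumer surplus = 70384 - 63504 = 6880.

6880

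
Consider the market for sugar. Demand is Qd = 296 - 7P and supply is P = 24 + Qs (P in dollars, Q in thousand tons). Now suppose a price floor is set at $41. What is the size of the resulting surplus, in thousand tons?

8

Rearranging supply gives Qs = P - 24. Equilibrium: 296 - 7P = P - 24, so 320 = 8P and P* = 40, Q* = 16.
Because the floor (41) lies above the market-clearing price, it is binding.
At P = 41: Qd = 296 - 7·41 = 9 and Qs = 41 - 24 = 17.
Surplus = Qs - Qd = 17 - 9 = 8.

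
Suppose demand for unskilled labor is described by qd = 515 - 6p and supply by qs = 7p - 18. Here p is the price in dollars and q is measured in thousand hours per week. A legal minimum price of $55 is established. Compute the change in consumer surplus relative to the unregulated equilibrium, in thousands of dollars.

-3178

Equilibrium: 515 - 6p = 7p - 18, so 533 = 13p and p* = 41, q* = 269.
Because the floor (55) lies above the market-clearing price, it is binding.
At p = 55: qd = 515 - 6·55 = 185 and qs = 7·55 - 18 = 367.
Consumer surplus without the control is ½ · (515/6 - 41) · 269 = 72361/12.
With the floor, consumers buy 185 units at 55, so CS = ½ · (515/6 - 55) · 185 = 34225/12.
Change in consumer surplus = 34225/12 - 72361/12 = -3178.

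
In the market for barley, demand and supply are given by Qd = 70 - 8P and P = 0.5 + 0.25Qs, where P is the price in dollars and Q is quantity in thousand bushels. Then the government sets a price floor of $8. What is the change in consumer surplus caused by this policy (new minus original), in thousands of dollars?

-28

Rearranging supply gives Qs = 4P - 2. In a free market, 70 - 8P = 4P - 2 gives the equilibrium P* = 6, Q* = 22.
Because the floor (8) lies above the market-clearing price, it is binding.
At P = 8: Qd = 70 - 8·8 = 6 and Qs = 4·8 - 2 = 30.
Consumer surplus without the control is ½ · (8.75 - 6) · 22 = 30.25.
With the floor, consumers buy 6 units at 8, so CS = ½ · (8.75 - 8) · 6 = 2.25.
Change in consumer surplus = 2.25 - 30.25 = -28.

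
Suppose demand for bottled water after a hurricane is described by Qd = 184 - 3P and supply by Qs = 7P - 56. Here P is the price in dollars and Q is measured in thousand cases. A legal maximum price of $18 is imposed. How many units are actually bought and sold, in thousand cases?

Without the control the market clears where 184 - 3P = 7P - 56, i.e. P* = 24 and Q* = 112.
The ceiling of 18 is below the equilibrium price 24, so it binds.
At P = 18: Qd = 184 - 3·18 = 130 and Qs = 7·18 - 56 = 70.
The quantity actually transacted is the short side, supply: 70.

70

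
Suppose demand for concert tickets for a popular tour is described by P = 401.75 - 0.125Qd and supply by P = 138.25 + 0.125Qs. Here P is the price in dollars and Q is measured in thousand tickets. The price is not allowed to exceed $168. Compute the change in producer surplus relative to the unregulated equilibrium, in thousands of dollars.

Rearranging demand gives Qd = 3214 - 8P; rearranging supply gives Qs = 8P - 1106. Equilibrium: 3214 - 8P = 8P - 1106, so 4320 = 16P and P* = 270, Q* = 1054.
The ceiling of 168 is below the equilibrium price 270, so it binds.
At P = 168: Qd = 3214 - 8·168 = 1870 and Qs = 8·168 - 1106 = 238.
Producer surplus without the control is ½ · (270 - 138.25) · 1054 = 69432.25.
With the ceiling, producers sell 238 units at 168, so PS = ½ · (168 - 138.25) · 238 = 3540.25.
Change in producer surplus = 3540.25 - 69432.25 = -65892.

-65892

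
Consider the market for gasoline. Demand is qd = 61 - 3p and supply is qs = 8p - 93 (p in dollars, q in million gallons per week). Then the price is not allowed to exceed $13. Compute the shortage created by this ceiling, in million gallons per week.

Equilibrium: 61 - 3p = 8p - 93, so 154 = 11p and p* = 14, q* = 19.
Because the ceiling (13) lies below the market-clearing price, it is binding.
At p = 13: qd = 61 - 3·13 = 22 and qs = 8·13 - 93 = 11.
Shortage = qd - qs = 22 - 11 = 11.

11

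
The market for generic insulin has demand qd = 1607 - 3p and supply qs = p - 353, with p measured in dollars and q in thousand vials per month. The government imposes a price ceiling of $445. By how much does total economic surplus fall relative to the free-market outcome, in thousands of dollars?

1350

Without the control the market clears where 1607 - 3p = p - 353, i.e. p* = 490 and q* = 137.
Since 445 < 490, the ceiling is binding.
At p = 445: qd = 1607 - 3·445 = 272 and qs = 445 - 353 = 92.
Quantity traded falls to 92. At q = 92 the demand price is (1607 - 92)/3 = 505 and the supply price is 353 + 92 = 445.
Deadweight loss = ½ · (505 - 445) · (137 - 92) = ½ · 60 · 45 = 1350.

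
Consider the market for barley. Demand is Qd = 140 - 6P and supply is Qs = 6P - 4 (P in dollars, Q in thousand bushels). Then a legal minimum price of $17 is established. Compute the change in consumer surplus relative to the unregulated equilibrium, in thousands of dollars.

-265

In a free market, 140 - 6P = 6P - 4 gives the equilibrium P* = 12, Q* = 68.
The floor of 17 is above the equilibrium price 12, so it binds.
At P = 17: Qd = 140 - 6·17 = 38 and Qs = 6·17 - 4 = 98.
Consumer surplus without the control is ½ · (70/3 - 12) · 68 = 1156/3.
With the floor, consumers buy 38 units at 17, so CS = ½ · (70/3 - 17) · 38 = 361/3.
Change in consumer surplus = 361/3 - 1156/3 = -265.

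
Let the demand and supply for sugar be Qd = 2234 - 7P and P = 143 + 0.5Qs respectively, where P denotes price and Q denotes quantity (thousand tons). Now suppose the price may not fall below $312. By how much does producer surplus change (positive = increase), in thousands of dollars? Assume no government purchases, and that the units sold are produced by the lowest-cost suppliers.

-10944

Rearranging supply gives Qs = 2P - 286. In a free market, 2234 - 7P = 2P - 286 gives the equilibrium P* = 280, Q* = 274.
Because the floor (312) lies above the market-clearing price, it is binding.
At P = 312: Qd = 2234 - 7·312 = 50 and Qs = 2·312 - 286 = 338.
Producer surplus without the control is ½ · (280 - 143) · 274 = 18769.
With the floor, 50 units are sold at 312. The supply price at Q = 50 is 168, so PS = ½ · [(312 - 143) + (312 - 168)] · 50 = 7825.
Change in producer surplus = 7825 - 18769 = -10944.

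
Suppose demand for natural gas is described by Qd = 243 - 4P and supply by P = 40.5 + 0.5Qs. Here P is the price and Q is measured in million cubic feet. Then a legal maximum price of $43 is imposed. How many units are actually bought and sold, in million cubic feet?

5

Rearranging supply gives Qs = 2P - 81. In a free market, 243 - 4P = 2P - 81 gives the equilibrium P* = 54, Q* = 27.
Because the ceiling (43) lies below the market-clearing price, it is binding.
At P = 43: Qd = 243 - 4·43 = 71 and Qs = 2·43 - 81 = 5.
The quantity actually transacted is the short side, supply: 5.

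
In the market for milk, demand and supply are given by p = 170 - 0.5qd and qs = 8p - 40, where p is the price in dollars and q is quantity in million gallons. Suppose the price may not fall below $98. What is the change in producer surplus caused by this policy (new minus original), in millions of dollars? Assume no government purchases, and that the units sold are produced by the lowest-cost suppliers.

Rearranging demand gives qd = 340 - 2p. In a free market, 340 - 2p = 8p - 40 gives the equilibrium p* = 38, q* = 264.
The floor of 98 is above the equilibrium price 38, so it binds.
At p = 98: qd = 340 - 2·98 = 144 and qs = 8·98 - 40 = 744.
Producer surplus without the control is ½ · (38 - 5) · 264 = 4356.
With the floor, 144 units are sold at 98. The supply price at q = 144 is 23, so PS = ½ · [(98 - 5) + (98 - 23)] · 144 = 12096.
Change in producer surplus = 12096 - 4356 = 7740.

7740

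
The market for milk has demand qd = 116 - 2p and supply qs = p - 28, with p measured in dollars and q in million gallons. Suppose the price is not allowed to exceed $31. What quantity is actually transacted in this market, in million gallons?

3

In a free market, 116 - 2p = p - 28 gives the equilibrium p* = 48, q* = 20.
Because the ceiling (31) lies below the market-clearing price, it is binding.
At p = 31: qd = 116 - 2·31 = 54 and qs = 31 - 28 = 3.
The quantity actually transacted is the short side, supply: 3.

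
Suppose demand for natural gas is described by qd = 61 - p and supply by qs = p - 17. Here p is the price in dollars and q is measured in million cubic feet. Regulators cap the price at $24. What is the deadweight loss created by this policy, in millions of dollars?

225

Setting quantity demanded equal to quantity supplied, 61 - p = p - 17, gives p* = 39 and q* = 22.
The ceiling of 24 is below the equilibrium price 39, so it binds.
At p = 24: qd = 61 - 24 = 37 and qs = 24 - 17 = 7.
Quantity traded falls to 7. At q = 7 the demand price is 61 - 7 = 54 and the supply price is 17 + 7 = 24.
Deadweight loss = ½ · (54 - 24) · (22 - 7) = ½ · 30 · 15 = 225.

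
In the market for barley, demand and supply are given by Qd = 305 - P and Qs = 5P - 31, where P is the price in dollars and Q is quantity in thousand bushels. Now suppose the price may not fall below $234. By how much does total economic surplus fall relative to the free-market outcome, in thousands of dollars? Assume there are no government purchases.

In a free market, 305 - P = 5P - 31 gives the equilibrium P* = 56, Q* = 249.
Because the floor (234) lies above the market-clearing price, it is binding.
At P = 234: Qd = 305 - 234 = 71 and Qs = 5·234 - 31 = 1139.
Quantity traded falls to 71. At Q = 71 the demand price is 305 - 71 = 234 and the supply price is (31 + 71)/5 = 20.4.
Deadweight loss = ½ · (234 - 20.4) · (249 - 71) = ½ · 213.6 · 178 = 19010.4.

19010.4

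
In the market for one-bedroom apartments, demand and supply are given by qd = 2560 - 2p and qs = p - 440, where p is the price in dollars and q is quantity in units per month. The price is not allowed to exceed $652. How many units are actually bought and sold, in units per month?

Setting quantity demanded equal to quantity supplied, 2560 - 2p = p - 440, gives p* = 1000 and q* = 560.
Since 652 < 1000, the ceiling is binding.
At p = 652: qd = 2560 - 2·652 = 1256 and qs = 652 - 440 = 212.
The quantity actually transacted is the short side, supply: 212.

212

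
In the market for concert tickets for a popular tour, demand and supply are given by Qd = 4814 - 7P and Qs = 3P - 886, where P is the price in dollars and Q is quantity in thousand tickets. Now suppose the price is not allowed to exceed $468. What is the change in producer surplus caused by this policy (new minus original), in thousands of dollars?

-68442

Setting quantity demanded equal to quantity supplied, 4814 - 7P = 3P - 886, gives P* = 570 and Q* = 824.
Since 468 < 570, the ceiling is binding.
At P = 468: Qd = 4814 - 7·468 = 1538 and Qs = 3·468 - 886 = 518.
Producer surplus without the control is ½ · (570 - 886/3) · 824 = 339488/3.
With the ceiling, producers sell 518 units at 468, so PS = ½ · (468 - 886/3) · 518 = 134162/3.
Change in producer surplus = 134162/3 - 339488/3 = -68442.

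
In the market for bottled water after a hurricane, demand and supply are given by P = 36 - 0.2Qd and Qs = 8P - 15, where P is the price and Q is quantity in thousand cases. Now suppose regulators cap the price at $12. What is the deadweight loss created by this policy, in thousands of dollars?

Rearranging demand gives Qd = 180 - 5P. Without the control the market clears where 180 - 5P = 8P - 15, i.e. P* = 15 and Q* = 105.
The ceiling of 12 is below the equilibrium price 15, so it binds.
At P = 12: Qd = 180 - 5·12 = 120 and Qs = 8·12 - 15 = 81.
Quantity traded falls to 81. At Q = 81 the demand price is (180 - 81)/5 = 19.8 and the supply price is (15 + 81)/8 = 12.
Deadweight loss = ½ · (19.8 - 12) · (105 - 81) = ½ · 7.8 · 24 = 93.6.

93.6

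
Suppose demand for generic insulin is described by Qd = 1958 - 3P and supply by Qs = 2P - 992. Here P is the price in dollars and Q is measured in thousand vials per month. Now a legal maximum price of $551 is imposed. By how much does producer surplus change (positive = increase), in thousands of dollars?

Without the control the market clears where 1958 - 3P = 2P - 992, i.e. P* = 590 and Q* = 188.
Since 551 < 590, the ceiling is binding.
At P = 551: Qd = 1958 - 3·551 = 305 and Qs = 2·551 - 992 = 110.
Producer surplus without the control is ½ · (590 - 496) · 188 = 8836.
With the ceiling, producers sell 110 units at 551, so PS = ½ · (551 - 496) · 110 = 3025.
Change in producer surplus = 3025 - 8836 = -5811.

-5811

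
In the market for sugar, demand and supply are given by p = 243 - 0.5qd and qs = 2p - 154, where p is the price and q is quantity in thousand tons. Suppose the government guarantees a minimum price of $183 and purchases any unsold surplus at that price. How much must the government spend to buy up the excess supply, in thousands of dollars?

Rearranging demand gives qd = 486 - 2p. Equilibrium: 486 - 2p = 2p - 154, so 640 = 4p and p* = 160, q* = 166.
Because the floor (183) lies above the market-clearing price, it is binding.
At p = 183: qd = 486 - 2·183 = 120 and qs = 2·183 - 154 = 212.
Surplus = qs - qd = 92.
Government expenditure = surplus × support price = 92 × 183 = 16836.

16836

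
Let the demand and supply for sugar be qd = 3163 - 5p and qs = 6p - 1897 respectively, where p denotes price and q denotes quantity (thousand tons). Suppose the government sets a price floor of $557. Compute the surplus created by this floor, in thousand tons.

1067

Equilibrium: 3163 - 5p = 6p - 1897, so 5060 = 11p and p* = 460, q* = 863.
Since 557 > 460, the floor is binding.
At p = 557: qd = 3163 - 5·557 = 378 and qs = 6·557 - 1897 = 1445.
Surplus = qs - qd = 1445 - 378 = 1067.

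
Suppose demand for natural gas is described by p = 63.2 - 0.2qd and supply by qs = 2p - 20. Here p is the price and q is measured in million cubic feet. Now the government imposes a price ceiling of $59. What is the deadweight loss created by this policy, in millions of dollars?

Rearranging demand gives qd = 316 - 5p. In a free market, 316 - 5p = 2p - 20 gives the equilibrium p* = 48, q* = 76.
Since 59 is above p* = 48, the ceiling does not bind and the free-market outcome prevails.
Since the control does not bind, no trades are prevented and deadweight loss is zero.

0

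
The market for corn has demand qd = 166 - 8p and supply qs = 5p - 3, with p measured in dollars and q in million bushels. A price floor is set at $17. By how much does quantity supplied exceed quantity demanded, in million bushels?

52

Equilibrium: 166 - 8p = 5p - 3, so 169 = 13p and p* = 13, q* = 62.
The floor of 17 is above the equilibrium price 13, so it binds.
At p = 17: qd = 166 - 8·17 = 30 and qs = 5·17 - 3 = 82.
Surplus = qs - qd = 82 - 30 = 52.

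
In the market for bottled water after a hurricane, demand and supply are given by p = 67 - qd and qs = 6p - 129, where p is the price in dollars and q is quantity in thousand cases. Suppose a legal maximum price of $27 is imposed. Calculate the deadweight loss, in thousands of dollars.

Rearranging demand gives qd = 67 - p. Equilibrium: 67 - p = 6p - 129, so 196 = 7p and p* = 28, q* = 39.
Because the ceiling (27) lies below the market-clearing price, it is binding.
At p = 27: qd = 67 - 27 = 40 and qs = 6·27 - 129 = 33.
Quantity traded falls to 33. At q = 33 the demand price is 67 - 33 = 34 and the supply price is (129 + 33)/6 = 27.
Deadweight loss = ½ · (34 - 27) · (39 - 33) = ½ · 7 · 6 = 21.

21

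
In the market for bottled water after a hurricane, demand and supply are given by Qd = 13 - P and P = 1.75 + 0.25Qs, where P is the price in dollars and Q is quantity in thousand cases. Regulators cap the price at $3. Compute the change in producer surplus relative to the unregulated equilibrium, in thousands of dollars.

Rearranging supply gives Qs = 4P - 7. Setting quantity demanded equal to quantity supplied, 13 - P = 4P - 7, gives P* = 4 and Q* = 9.
Since 3 < 4, the ceiling is binding.
At P = 3: Qd = 13 - 3 = 10 and Qs = 4·3 - 7 = 5.
Producer surplus without the control is ½ · (4 - 1.75) · 9 = 10.125.
With the ceiling, producers sell 5 units at 3, so PS = ½ · (3 - 1.75) · 5 = 3.125.
Change in producer surplus = 3.125 - 10.125 = -7.

-7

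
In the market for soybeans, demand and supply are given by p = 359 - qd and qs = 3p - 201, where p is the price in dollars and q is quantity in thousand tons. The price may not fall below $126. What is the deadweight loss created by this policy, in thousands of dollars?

0

Rearranging demand gives qd = 359 - p. In a free market, 359 - p = 3p - 201 gives the equilibrium p* = 140, q* = 219.
The floor of 126 is below the equilibrium price 140, so it is not binding; the market clears at p* = 140, q* = 219.
Since the control does not bind, no trades are prevented and deadweight loss is zero.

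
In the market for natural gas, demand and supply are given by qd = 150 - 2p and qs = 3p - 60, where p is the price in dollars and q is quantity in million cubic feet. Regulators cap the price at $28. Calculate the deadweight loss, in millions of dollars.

735

In a free market, 150 - 2p = 3p - 60 gives the equilibrium p* = 42, q* = 66.
The ceiling of 28 is below the equilibrium price 42, so it binds.
At p = 28: qd = 150 - 2·28 = 94 and qs = 3·28 - 60 = 24.
Quantity traded falls to 24. At q = 24 the demand price is (150 - 24)/2 = 63 and the supply price is (60 + 24)/3 = 28.
Deadweight loss = ½ · (63 - 28) · (66 - 24) = ½ · 35 · 42 = 735.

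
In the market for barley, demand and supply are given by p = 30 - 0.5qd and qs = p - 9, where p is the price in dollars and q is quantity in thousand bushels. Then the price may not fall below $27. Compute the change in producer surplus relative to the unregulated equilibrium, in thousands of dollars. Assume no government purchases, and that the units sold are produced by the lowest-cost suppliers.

Rearranging demand gives qd = 60 - 2p. In a free market, 60 - 2p = p - 9 gives the equilibrium p* = 23, q* = 14.
Because the floor (27) lies above the market-clearing price, it is binding.
At p = 27: qd = 60 - 2·27 = 6 and qs = 27 - 9 = 18.
Producer surplus without the control is ½ · (23 - 9) · 14 = 98.
With the floor, 6 units are sold at 27. The supply price at q = 6 is 15, so PS = ½ · [(27 - 9) + (27 - 15)] · 6 = 90.
Change in producer surplus = 90 - 98 = -8.

-8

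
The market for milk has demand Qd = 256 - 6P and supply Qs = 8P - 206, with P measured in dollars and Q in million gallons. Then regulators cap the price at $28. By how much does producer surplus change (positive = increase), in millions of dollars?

-190

Without the control the market clears where 256 - 6P = 8P - 206, i.e. P* = 33 and Q* = 58.
Since 28 < 33, the ceiling is binding.
At P = 28: Qd = 256 - 6·28 = 88 and Qs = 8·28 - 206 = 18.
Producer surplus without the control is ½ · (33 - 25.75) · 58 = 210.25.
With the ceiling, producers sell 18 units at 28, so PS = ½ · (28 - 25.75) · 18 = 20.25.
Change in producer surplus = 20.25 - 210.25 = -190.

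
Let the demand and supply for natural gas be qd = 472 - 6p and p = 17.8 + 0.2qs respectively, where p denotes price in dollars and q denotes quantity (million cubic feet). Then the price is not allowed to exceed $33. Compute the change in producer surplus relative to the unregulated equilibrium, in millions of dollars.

Rearranging supply gives qs = 5p - 89. Equilibrium: 472 - 6p = 5p - 89, so 561 = 11p and p* = 51, q* = 166.
The ceiling of 33 is below the equilibrium price 51, so it binds.
At p = 33: qd = 472 - 6·33 = 274 and qs = 5·33 - 89 = 76.
Producer surplus without the control is ½ · (51 - 17.8) · 166 = 2755.6.
With the ceiling, producers sell 76 units at 33, so PS = ½ · (33 - 17.8) · 76 = 577.6.
Change in producer surplus = 577.6 - 2755.6 = -2178.

-2178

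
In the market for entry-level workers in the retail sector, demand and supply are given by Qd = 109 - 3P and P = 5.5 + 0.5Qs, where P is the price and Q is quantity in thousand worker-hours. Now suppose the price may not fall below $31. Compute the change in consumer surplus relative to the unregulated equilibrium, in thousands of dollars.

-185.5

Rearranging supply gives Qs = 2P - 11. Equilibrium: 109 - 3P = 2P - 11, so 120 = 5P and P* = 24, Q* = 37.
Because the floor (31) lies above the market-clearing price, it is binding.
At P = 31: Qd = 109 - 3·31 = 16 and Qs = 2·31 - 11 = 51.
Consumer surplus without the control is ½ · (109/3 - 24) · 37 = 1369/6.
With the floor, consumers buy 16 units at 31, so CS = ½ · (109/3 - 31) · 16 = 128/3.
Change in consumer surplus = 128/3 - 1369/6 = -185.5.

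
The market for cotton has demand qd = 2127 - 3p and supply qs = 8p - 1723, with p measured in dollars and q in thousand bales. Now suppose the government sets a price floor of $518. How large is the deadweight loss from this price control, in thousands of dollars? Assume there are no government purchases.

58212

Setting quantity demanded equal to quantity supplied, 2127 - 3p = 8p - 1723, gives p* = 350 and q* = 1077.
The floor of 518 is above the equilibrium price 350, so it binds.
At p = 518: qd = 2127 - 3·518 = 573 and qs = 8·518 - 1723 = 2421.
Quantity traded falls to 573. At q = 573 the demand price is (2127 - 573)/3 = 518 and the supply price is (1723 + 573)/8 = 287.
Deadweight loss = ½ · (518 - 287) · (1077 - 573) = ½ · 231 · 504 = 58212.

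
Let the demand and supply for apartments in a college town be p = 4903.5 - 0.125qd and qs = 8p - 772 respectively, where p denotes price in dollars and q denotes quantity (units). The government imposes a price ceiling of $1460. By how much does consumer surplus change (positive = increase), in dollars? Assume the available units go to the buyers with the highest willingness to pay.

Rearranging demand gives qd = 39228 - 8p. In a free market, 39228 - 8p = 8p - 772 gives the equilibrium p* = 2500, q* = 19228.
The ceiling of 1460 is below the equilibrium price 2500, so it binds.
At p = 1460: qd = 39228 - 8·1460 = 27548 and qs = 8·1460 - 772 = 10908.
Consumer surplus without the control is ½ · (4903.5 - 2500) · 19228 = 23107249.
With the ceiling, 10908 units are sold at 1460 (assume they go to the highest-value buyers). The demand price at q = 10908 is 3540, so CS = ½ · [(4903.5 - 1460) + (3540 - 1460)] · 10908 = 30125169.
Change in consumer surplus = 30125169 - 23107249 = 7017920.

7017920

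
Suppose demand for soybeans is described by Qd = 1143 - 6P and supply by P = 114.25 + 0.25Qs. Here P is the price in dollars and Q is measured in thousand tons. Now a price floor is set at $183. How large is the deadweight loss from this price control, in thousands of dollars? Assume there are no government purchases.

3967.5

Rearranging supply gives Qs = 4P - 457. In a free market, 1143 - 6P = 4P - 457 gives the equilibrium P* = 160, Q* = 183.
Since 183 > 160, the floor is binding.
At P = 183: Qd = 1143 - 6·183 = 45 and Qs = 4·183 - 457 = 275.
Quantity traded falls to 45. At Q = 45 the demand price is (1143 - 45)/6 = 183 and the supply price is (457 + 45)/4 = 125.5.
Deadweight loss = ½ · (183 - 125.5) · (183 - 45) = ½ · 57.5 · 138 = 3967.5.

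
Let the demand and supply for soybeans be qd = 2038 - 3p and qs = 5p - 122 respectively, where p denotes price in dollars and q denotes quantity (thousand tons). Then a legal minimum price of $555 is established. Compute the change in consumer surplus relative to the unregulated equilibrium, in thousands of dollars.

Without the control the market clears where 2038 - 3p = 5p - 122, i.e. p* = 270 and q* = 1228.
The floor of 555 is above the equilibrium price 270, so it binds.
At p = 555: qd = 2038 - 3·555 = 373 and qs = 5·555 - 122 = 2653.
Consumer surplus without the control is ½ · (2038/3 - 270) · 1228 = 753992/3.
With the floor, consumers buy 373 units at 555, so CS = ½ · (2038/3 - 555) · 373 = 139129/6.
Change in consumer surplus = 139129/6 - 753992/3 = -228142.5.

-228142.5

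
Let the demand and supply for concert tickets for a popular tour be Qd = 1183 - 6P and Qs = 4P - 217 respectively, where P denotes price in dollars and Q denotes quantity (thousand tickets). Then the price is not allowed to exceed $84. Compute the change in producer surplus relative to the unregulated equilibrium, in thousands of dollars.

-12936

Setting quantity demanded equal to quantity supplied, 1183 - 6P = 4P - 217, gives P* = 140 and Q* = 343.
Because the ceiling (84) lies below the market-clearing price, it is binding.
At P = 84: Qd = 1183 - 6·84 = 679 and Qs = 4·84 - 217 = 119.
Producer surplus without the control is ½ · (140 - 54.25) · 343 = 14706.125.
With the ceiling, producers sell 119 units at 84, so PS = ½ · (84 - 54.25) · 119 = 1770.125.
Change in producer surplus = 1770.125 - 14706.125 = -12936.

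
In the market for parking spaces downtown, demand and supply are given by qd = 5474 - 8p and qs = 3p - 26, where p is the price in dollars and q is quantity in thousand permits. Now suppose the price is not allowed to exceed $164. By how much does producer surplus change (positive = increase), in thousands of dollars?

-325920

Without the control the market clears where 5474 - 8p = 3p - 26, i.e. p* = 500 and q* = 1474.
Because the ceiling (164) lies below the market-clearing price, it is binding.
At p = 164: qd = 5474 - 8·164 = 4162 and qs = 3·164 - 26 = 466.
Producer surplus without the control is ½ · (500 - 26/3) · 1474 = 1086338/3.
With the ceiling, producers sell 466 units at 164, so PS = ½ · (164 - 26/3) · 466 = 108578/3.
Change in producer surplus = 108578/3 - 1086338/3 = -325920.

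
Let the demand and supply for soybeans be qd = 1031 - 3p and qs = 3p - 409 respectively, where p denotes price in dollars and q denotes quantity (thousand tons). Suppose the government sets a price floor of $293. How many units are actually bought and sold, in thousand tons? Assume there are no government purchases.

Setting quantity demanded equal to quantity supplied, 1031 - 3p = 3p - 409, gives p* = 240 and q* = 311.
Since 293 > 240, the floor is binding.
At p = 293: qd = 1031 - 3·293 = 152 and qs = 3·293 - 409 = 470.
The quantity actually transacted is the short side, demand: 152.

152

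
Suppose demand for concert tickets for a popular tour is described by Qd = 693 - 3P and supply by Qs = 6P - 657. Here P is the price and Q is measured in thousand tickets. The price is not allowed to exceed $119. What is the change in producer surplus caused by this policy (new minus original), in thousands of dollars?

-4650

In a free market, 693 - 3P = 6P - 657 gives the equilibrium P* = 150, Q* = 243.
Since 119 < 150, the ceiling is binding.
At P = 119: Qd = 693 - 3·119 = 336 and Qs = 6·119 - 657 = 57.
Producer surplus without the control is ½ · (150 - 109.5) · 243 = 4920.75.
With the ceiling, producers sell 57 units at 119, so PS = ½ · (119 - 109.5) · 57 = 270.75.
Change in producer surplus = 270.75 - 4920.75 = -4650.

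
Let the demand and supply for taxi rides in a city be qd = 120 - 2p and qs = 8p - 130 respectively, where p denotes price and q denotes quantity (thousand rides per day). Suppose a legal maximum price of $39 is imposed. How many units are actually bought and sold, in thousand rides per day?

Setting quantity demanded equal to quantity supplied, 120 - 2p = 8p - 130, gives p* = 25 and q* = 70.
Since 39 is above p* = 25, the ceiling does not bind and the free-market outcome prevails.

70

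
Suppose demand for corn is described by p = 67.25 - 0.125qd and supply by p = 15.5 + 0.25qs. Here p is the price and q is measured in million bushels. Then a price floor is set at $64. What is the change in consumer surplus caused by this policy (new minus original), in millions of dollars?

-1148

Rearranging demand gives qd = 538 - 8p; rearranging supply gives qs = 4p - 62. Equilibrium: 538 - 8p = 4p - 62, so 600 = 12p and p* = 50, q* = 138.
Because the floor (64) lies above the market-clearing price, it is binding.
At p = 64: qd = 538 - 8·64 = 26 and qs = 4·64 - 62 = 194.
Consumer surplus without the control is ½ · (67.25 - 50) · 138 = 1190.25.
With the floor, consumers buy 26 units at 64, so CS = ½ · (67.25 - 64) · 26 = 42.25.
Change in consumer surplus = 42.25 - 1190.25 = -1148.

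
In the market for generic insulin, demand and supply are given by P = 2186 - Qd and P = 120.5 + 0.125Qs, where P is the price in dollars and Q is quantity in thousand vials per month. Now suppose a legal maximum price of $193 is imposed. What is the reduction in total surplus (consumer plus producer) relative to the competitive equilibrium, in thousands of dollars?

Rearranging demand gives Qd = 2186 - P; rearranging supply gives Qs = 8P - 964. In a free market, 2186 - P = 8P - 964 gives the equilibrium P* = 350, Q* = 1836.
Since 193 < 350, the ceiling is binding.
At P = 193: Qd = 2186 - 193 = 1993 and Qs = 8·193 - 964 = 580.
Quantity traded falls to 580. At Q = 580 the demand price is 2186 - 580 = 1606 and the supply price is (964 + 580)/8 = 193.
Deadweight loss = ½ · (1606 - 193) · (1836 - 580) = ½ · 1413 · 1256 = 887364.

887364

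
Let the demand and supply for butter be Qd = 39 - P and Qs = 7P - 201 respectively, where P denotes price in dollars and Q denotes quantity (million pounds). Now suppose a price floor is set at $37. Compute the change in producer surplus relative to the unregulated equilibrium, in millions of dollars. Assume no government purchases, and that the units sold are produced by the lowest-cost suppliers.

Setting quantity demanded equal to quantity supplied, 39 - P = 7P - 201, gives P* = 30 and Q* = 9.
The floor of 37 is above the equilibrium price 30, so it binds.
At P = 37: Qd = 39 - 37 = 2 and Qs = 7·37 - 201 = 58.
Producer surplus without the control is ½ · (30 - 201/7) · 9 = 81/14.
With the floor, 2 units are sold at 37. The supply price at Q = 2 is 29, so PS = ½ · [(37 - 201/7) + (37 - 29)] · 2 = 114/7.
Change in producer surplus = 114/7 - 81/14 = 10.5.

10.5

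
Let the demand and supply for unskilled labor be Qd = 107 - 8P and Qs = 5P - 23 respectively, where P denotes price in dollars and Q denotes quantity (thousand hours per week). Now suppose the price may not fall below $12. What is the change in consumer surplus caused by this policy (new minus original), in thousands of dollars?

Equilibrium: 107 - 8P = 5P - 23, so 130 = 13P and P* = 10, Q* = 27.
Because the floor (12) lies above the market-clearing price, it is binding.
At P = 12: Qd = 107 - 8·12 = 11 and Qs = 5·12 - 23 = 37.
Consumer surplus without the control is ½ · (13.375 - 10) · 27 = 45.5625.
With the floor, consumers buy 11 units at 12, so CS = ½ · (13.375 - 12) · 11 = 7.5625.
Change in consumer surplus = 7.5625 - 45.5625 = -38.

-38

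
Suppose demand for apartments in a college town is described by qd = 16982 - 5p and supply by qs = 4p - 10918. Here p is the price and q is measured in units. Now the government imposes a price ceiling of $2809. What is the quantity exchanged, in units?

Without the control the market clears where 16982 - 5p = 4p - 10918, i.e. p* = 3100 and q* = 1482.
Because the ceiling (2809) lies below the market-clearing price, it is binding.
At p = 2809: qd = 16982 - 5·2809 = 2937 and qs = 4·2809 - 10918 = 318.
The quantity actually transacted is the short side, supply: 318.

318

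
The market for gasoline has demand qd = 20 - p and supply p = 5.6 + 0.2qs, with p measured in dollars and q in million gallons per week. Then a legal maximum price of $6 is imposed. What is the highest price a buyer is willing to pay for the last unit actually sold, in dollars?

Rearranging supply gives qs = 5p - 28. Equilibrium: 20 - p = 5p - 28, so 48 = 6p and p* = 8, q* = 12.
Since 6 < 8, the ceiling is binding.
At p = 6: qd = 20 - 6 = 14 and qs = 5·6 - 28 = 2.
Only 2 units reach the market. On the demand curve, the marginal buyer's willingness to pay at q = 2 is (20 - 2) = 18.

18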